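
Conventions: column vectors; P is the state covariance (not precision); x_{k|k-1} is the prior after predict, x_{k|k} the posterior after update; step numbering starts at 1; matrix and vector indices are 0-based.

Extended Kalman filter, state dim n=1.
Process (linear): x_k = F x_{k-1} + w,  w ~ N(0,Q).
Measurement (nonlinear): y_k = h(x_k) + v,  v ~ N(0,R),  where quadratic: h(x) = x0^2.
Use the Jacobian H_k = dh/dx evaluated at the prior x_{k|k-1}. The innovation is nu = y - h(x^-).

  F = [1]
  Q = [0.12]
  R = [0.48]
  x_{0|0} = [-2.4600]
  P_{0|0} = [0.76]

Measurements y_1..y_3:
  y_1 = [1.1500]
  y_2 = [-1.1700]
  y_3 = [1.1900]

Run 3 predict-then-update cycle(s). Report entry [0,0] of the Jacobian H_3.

H_jac[0,0] = -1.3360

step 1: x^-=[-2.4600]  P^-=[0.8800]  H_jac=[-4.9200]  S=[21.7816]  K=[-0.1988]  nu=[-4.9016]  x^+=[-1.4857]  P^+=[0.0194]
step 2: x^-=[-1.4857]  P^-=[0.1394]  H_jac=[-2.9714]  S=[1.7107]  K=[-0.2421]  nu=[-3.3773]  x^+=[-0.6680]  P^+=[0.0391]
step 3: x^-=[-0.6680]  P^-=[0.1591]  H_jac=[-1.3360]  S=[0.7640]  K=[-0.2782]  nu=[0.7438]  x^+=[-0.8749]  P^+=[0.1000]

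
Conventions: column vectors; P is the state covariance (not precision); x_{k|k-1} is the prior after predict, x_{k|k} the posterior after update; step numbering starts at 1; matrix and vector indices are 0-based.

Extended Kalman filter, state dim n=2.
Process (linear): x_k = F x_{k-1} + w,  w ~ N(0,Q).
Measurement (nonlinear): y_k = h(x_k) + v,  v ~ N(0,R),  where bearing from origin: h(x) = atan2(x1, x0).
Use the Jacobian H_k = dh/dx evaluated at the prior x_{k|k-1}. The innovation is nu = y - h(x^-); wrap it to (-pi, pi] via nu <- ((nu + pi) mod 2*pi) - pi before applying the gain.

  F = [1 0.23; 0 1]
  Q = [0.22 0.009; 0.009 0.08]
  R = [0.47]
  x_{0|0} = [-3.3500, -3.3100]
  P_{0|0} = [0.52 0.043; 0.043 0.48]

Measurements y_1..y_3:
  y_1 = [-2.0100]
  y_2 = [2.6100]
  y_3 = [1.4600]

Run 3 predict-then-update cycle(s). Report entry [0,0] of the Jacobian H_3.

step 1: x^-=[-4.1113, -3.3100]  P^-=[0.7852 0.1624; 0.1624 0.5600]  H_jac=[0.1188 -0.1476]  S=[0.4876]  K=[0.1422; -0.1299]  nu=[0.4538]  x^+=[-4.0468, -3.3690]  P^+=[0.7753 0.1714; 0.1714 0.5518]
step 2: x^-=[-4.8216, -3.3690]  P^-=[1.1034 0.3073; 0.3073 0.6318]  H_jac=[0.0974 -0.1394]  S=[0.4844]  K=[0.1334; -0.1200]  nu=[-1.1415]  x^+=[-4.9739, -3.2320]  P^+=[1.0947 0.3151; 0.3151 0.6248]
step 3: x^-=[-5.7173, -3.2320]  P^-=[1.4927 0.4678; 0.4678 0.7048]  H_jac=[0.0749 -0.1326]  S=[0.4815]  K=[0.1035; -0.1212]  nu=[-2.1961]  x^+=[-5.9446, -2.9658]  P^+=[1.4876 0.4738; 0.4738 0.6977]

H_jac[0,0] = 0.0749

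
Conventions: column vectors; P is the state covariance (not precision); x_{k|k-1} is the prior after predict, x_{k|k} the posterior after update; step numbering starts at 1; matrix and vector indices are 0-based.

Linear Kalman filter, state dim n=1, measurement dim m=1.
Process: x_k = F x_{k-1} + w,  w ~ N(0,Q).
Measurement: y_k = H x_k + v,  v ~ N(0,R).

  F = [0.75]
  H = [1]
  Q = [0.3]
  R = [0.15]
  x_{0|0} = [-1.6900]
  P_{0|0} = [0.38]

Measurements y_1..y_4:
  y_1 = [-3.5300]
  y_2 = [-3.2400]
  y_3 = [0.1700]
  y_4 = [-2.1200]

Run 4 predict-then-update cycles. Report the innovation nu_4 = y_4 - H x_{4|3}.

step 1: x^-=[-1.2675]  P^-=[0.5138]  S=[0.6638]  K=[0.7740]  nu=[-2.2625]  x^+=[-3.0187]  P^+=[0.1161]
step 2: x^-=[-2.2640]  P^-=[0.3653]  S=[0.5153]  K=[0.7089]  nu=[-0.9760]  x^+=[-2.9559]  P^+=[0.1063]
step 3: x^-=[-2.2169]  P^-=[0.3598]  S=[0.5098]  K=[0.7058]  nu=[2.3869]  x^+=[-0.5323]  P^+=[0.1059]
step 4: x^-=[-0.3992]  P^-=[0.3595]  S=[0.5095]  K=[0.7056]  nu=[-1.7208]  x^+=[-1.6134]  P^+=[0.1058]

innov = [-1.7208]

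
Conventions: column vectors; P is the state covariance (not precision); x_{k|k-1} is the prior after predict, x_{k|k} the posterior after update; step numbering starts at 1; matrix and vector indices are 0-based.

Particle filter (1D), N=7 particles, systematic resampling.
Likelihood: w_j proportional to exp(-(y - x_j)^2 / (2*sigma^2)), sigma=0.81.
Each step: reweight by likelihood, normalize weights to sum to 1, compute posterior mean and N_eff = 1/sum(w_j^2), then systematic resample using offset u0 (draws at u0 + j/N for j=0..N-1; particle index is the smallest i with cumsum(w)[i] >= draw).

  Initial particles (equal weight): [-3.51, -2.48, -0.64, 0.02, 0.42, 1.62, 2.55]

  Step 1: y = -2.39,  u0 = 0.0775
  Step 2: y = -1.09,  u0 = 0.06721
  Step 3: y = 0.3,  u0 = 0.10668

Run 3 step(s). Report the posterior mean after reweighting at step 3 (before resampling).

step 1: w=[0.2581, 0.6672, 0.0651, 0.0080, 0.0016, 0.0000, 0.0000]  mean=-2.6013  Neff=1.9378  idx=[0, 0, 1, 1, 1, 1, 2]
step 2: w=[0.0064, 0.0064, 0.1276, 0.1276, 0.1276, 0.1276, 0.4768]  mean=-1.6160  Neff=3.4186  idx=[2, 3, 4, 5, 6, 6, 6]
step 3: w=[0.0018, 0.0018, 0.0018, 0.0018, 0.3309, 0.3309, 0.3309]  mean=-0.6532  Neff=3.0435  idx=[4, 4, 5, 5, 6, 6, 6]

post_mean = -0.6532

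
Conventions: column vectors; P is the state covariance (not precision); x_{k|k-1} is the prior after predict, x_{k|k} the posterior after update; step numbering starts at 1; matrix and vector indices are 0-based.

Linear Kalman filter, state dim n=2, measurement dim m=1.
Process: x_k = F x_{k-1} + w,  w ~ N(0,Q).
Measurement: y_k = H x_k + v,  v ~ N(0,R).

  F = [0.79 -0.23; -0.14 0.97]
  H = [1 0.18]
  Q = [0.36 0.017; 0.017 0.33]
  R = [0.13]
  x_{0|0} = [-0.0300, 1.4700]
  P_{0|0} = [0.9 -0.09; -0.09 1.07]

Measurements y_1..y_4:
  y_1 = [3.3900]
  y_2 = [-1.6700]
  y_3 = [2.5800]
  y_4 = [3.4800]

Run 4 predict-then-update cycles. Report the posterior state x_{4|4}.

step 1: x^-=[-0.3618, 1.4301]  P^-=[1.0110 -0.3931; -0.3931 1.3788]  S=[1.0441]  K=[0.9005; -0.1388]  nu=[3.4944]  x^+=[2.7848, 0.9451]  P^+=[0.1643 -0.2626; -0.2626 1.3587]
step 2: x^-=[1.9826, 0.5268]  P^-=[0.6299 -0.5140; -0.5140 1.6830]  S=[0.6294]  K=[0.8538; -0.3354]  nu=[-3.7475]  x^+=[-1.2170, 1.7837]  P^+=[0.1711 -0.3338; -0.3338 1.6122]
step 3: x^-=[-1.3717, 1.9005]  P^-=[0.6734 -0.6281; -0.6281 1.9409]  S=[0.6401]  K=[0.8753; -0.4355]  nu=[3.6096]  x^+=[1.7878, 0.3286]  P^+=[0.1829 -0.3841; -0.3841 1.8195]
step 4: x^-=[1.3368, 0.0684]  P^-=[0.7100 -0.7159; -0.7159 2.1499]  S=[0.6519]  K=[0.8914; -0.5045]  nu=[2.1309]  x^+=[3.2363, -1.0066]  P^+=[0.1920 -0.4227; -0.4227 1.9840]

x_post = [3.2363, -1.0066]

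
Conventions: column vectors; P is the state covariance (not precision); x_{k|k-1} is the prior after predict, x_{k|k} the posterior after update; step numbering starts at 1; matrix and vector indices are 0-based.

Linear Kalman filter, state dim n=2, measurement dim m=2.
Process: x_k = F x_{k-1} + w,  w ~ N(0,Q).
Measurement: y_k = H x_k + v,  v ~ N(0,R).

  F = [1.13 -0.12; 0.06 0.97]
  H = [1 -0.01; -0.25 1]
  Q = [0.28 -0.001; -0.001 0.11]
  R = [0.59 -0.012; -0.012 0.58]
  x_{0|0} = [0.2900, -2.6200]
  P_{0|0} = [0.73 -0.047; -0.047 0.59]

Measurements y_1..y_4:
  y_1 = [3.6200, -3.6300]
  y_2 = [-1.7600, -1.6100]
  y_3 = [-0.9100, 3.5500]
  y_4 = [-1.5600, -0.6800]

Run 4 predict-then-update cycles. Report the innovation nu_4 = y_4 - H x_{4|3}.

step 1: x^-=[0.6421, -2.5240]  P^-=[1.2334 -0.0714; -0.0714 0.6623]  S=[1.8249 -0.3985; -0.3985 1.3551]  K=[0.6573 -0.0869; 0.0715 0.5229]  nu=[2.9527, -0.9455]  x^+=[2.6650, -2.8074]  P^+=[0.3892 0.0390; 0.0390 0.3122]
step 2: x^-=[3.3483, -2.5633]  P^-=[0.7709 0.0315; 0.0315 0.4097]  S=[1.3603 -0.1772; -0.1772 1.0221]  K=[0.5586 -0.0609; 0.0730 0.4058]  nu=[-5.1340, 1.7904]  x^+=[0.3718, -2.2117]  P^+=[0.3307 0.0407; 0.0407 0.2446]
step 3: x^-=[0.6855, -2.1231]  P^-=[0.6947 0.0372; 0.0372 0.3461]  S=[1.2840 -0.1518; -0.1518 0.9509]  K=[0.5339 -0.0583; 0.0695 0.3653]  nu=[-1.6167, 5.8444]  x^+=[-0.5182, -0.1005]  P^+=[0.3161 0.0388; 0.0388 0.2207]
step 4: x^-=[-0.5735, -0.1286]  P^-=[0.6763 0.0370; 0.0370 0.3233]  S=[1.2655 -0.1472; -0.1472 0.9271]  K=[0.5272 -0.0587; 0.0673 0.3495]  nu=[-0.9878, -0.6947]  x^+=[-1.0535, -0.4379]  P^+=[0.3121 0.0376; 0.0376 0.2113]

innov = [-0.9878, -0.6947]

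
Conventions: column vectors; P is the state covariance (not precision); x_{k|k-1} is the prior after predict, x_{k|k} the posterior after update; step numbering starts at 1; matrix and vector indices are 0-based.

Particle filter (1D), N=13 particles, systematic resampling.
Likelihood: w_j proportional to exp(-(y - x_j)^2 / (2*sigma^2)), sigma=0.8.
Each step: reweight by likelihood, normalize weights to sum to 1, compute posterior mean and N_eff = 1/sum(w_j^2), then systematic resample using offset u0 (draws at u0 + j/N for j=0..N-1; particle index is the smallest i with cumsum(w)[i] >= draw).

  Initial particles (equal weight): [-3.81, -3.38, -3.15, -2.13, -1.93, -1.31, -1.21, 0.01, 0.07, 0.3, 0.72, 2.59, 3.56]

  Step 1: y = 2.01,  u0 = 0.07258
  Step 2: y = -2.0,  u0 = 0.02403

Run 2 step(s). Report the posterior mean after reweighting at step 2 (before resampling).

step 1: w=[0.0000, 0.0000, 0.0000, 0.0000, 0.0000, 0.0001, 0.0002, 0.0315, 0.0379, 0.0731, 0.1955, 0.5517, 0.1098]  mean=1.9853  Neff=2.7587  idx=[9, 10, 10, 10, 11, 11, 11, 11, 11, 11, 11, 12, 12]
step 2: w=[0.6338, 0.1221, 0.1221, 0.1221, 0.0000, 0.0000, 0.0000, 0.0000, 0.0000, 0.0000, 0.0000, 0.0000, 0.0000]  mean=0.4538  Neff=2.2402  idx=[0, 0, 0, 0, 0, 0, 0, 0, 1, 1, 2, 2, 3]

post_mean = 0.4538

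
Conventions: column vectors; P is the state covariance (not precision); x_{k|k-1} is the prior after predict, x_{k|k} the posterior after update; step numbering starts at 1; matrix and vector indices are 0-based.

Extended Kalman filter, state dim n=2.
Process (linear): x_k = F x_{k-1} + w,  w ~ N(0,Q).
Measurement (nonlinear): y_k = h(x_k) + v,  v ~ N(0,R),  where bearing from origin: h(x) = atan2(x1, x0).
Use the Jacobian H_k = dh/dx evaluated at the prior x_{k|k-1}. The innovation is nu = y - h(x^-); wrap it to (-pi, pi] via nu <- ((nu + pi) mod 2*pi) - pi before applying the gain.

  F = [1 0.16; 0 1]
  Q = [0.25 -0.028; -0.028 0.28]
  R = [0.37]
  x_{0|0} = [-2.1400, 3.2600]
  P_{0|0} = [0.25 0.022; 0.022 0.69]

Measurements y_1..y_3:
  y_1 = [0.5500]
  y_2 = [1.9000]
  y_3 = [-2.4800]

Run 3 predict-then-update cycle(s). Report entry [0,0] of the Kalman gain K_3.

K[0,0] = -0.6032

step 1: x^-=[-1.6184, 3.2600]  P^-=[0.5247 0.1044; 0.1044 0.9700]  H_jac=[-0.2461 -0.1222]  S=[0.4225]  K=[-0.3358; -0.3413]  nu=[-1.4816]  x^+=[-1.1209, 3.7656]  P^+=[0.4771 0.0560; 0.0560 0.9208]
step 2: x^-=[-0.5184, 3.7656]  P^-=[0.7685 0.1753; 0.1753 1.2008]  H_jac=[-0.2606 -0.0359]  S=[0.4270]  K=[-0.4838; -0.2079]  nu=[0.1924]  x^+=[-0.6115, 3.7256]  P^+=[0.6686 0.1324; 0.1324 1.1823]
step 3: x^-=[-0.0154, 3.7256]  P^-=[0.9912 0.2935; 0.2935 1.4623]  H_jac=[-0.2684 -0.0011]  S=[0.4416]  K=[-0.6032; -0.1821]  nu=[2.2283]  x^+=[-1.3595, 3.3199]  P^+=[0.8305 0.2450; 0.2450 1.4477]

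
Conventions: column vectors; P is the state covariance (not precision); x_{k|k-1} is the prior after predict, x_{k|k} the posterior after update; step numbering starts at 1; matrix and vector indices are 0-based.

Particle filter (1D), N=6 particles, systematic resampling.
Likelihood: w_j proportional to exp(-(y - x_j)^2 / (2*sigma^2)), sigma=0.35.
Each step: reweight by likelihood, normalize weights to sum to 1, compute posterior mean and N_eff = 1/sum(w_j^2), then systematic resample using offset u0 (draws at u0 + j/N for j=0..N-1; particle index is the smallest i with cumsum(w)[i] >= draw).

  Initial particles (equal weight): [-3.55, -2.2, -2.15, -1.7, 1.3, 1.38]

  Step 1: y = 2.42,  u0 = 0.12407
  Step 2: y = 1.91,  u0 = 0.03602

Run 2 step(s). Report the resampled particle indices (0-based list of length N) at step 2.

step 1: w=[0.0000, 0.0000, 0.0000, 0.0000, 0.3306, 0.6694]  mean=1.3535  Neff=1.7941  idx=[4, 4, 5, 5, 5, 5]
step 2: w=[0.1281, 0.1281, 0.1859, 0.1859, 0.1859, 0.1859]  mean=1.3595  Neff=5.8439  idx=[0, 1, 2, 3, 4, 5]

resampled_idx = [0, 1, 2, 3, 4, 5]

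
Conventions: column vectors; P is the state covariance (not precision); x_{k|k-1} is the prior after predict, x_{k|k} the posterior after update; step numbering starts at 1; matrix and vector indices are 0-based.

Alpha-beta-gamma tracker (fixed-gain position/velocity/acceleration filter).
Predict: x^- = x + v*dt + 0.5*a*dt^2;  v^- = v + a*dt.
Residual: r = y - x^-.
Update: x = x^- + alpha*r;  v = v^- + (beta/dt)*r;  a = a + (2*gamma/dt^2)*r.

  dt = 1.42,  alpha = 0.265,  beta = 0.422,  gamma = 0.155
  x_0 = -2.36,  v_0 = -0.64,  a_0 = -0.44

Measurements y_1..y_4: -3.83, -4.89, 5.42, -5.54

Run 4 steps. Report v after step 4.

step 1: x_pred=-3.7124  r=-0.1176  x^+=-3.7436  v^+=-1.2997  a^+=-0.4581
step 2: x_pred=-6.0510  r=1.1610  x^+=-5.7434  v^+=-1.6052  a^+=-0.2796
step 3: x_pred=-8.3046  r=13.7246  x^+=-4.6676  v^+=2.0765  a^+=1.8304
step 4: x_pred=0.1265  r=-5.6665  x^+=-1.3751  v^+=2.9917  a^+=0.9593

v_post = 2.9917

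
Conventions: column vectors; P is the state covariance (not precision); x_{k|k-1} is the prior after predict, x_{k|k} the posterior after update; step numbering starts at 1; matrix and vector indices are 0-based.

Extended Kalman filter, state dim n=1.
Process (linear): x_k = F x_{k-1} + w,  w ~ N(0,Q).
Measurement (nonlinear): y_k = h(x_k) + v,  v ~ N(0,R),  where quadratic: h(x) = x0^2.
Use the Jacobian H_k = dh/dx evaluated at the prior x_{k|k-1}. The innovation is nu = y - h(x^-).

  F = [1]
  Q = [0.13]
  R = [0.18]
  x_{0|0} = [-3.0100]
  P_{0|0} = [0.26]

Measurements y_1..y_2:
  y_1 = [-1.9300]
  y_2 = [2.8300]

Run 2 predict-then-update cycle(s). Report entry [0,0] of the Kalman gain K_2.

K[0,0] = -0.3370

step 1: x^-=[-3.0100]  P^-=[0.3900]  H_jac=[-6.0200]  S=[14.3138]  K=[-0.1640]  nu=[-10.9901]  x^+=[-1.2074]  P^+=[0.0049]
step 2: x^-=[-1.2074]  P^-=[0.1349]  H_jac=[-2.4147]  S=[0.9666]  K=[-0.3370]  nu=[1.3723]  x^+=[-1.6698]  P^+=[0.0251]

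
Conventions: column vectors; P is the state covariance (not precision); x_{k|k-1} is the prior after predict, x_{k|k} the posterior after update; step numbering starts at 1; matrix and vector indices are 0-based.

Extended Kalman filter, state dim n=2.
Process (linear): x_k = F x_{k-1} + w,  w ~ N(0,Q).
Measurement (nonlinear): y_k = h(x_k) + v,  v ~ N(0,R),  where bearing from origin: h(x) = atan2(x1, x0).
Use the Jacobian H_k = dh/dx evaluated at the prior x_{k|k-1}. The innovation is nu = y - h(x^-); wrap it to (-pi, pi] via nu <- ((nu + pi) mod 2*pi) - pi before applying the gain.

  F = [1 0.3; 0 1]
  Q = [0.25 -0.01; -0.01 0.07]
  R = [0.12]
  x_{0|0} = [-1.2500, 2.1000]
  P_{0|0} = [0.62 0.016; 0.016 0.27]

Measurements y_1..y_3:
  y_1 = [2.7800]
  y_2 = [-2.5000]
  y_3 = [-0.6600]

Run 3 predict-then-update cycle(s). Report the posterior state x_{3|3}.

x_post = [-4.0955, -1.1379]

step 1: x^-=[-0.6200, 2.1000]  P^-=[0.9039 0.0870; 0.0870 0.3400]  H_jac=[-0.4380 -0.1293]  S=[0.3090]  K=[-1.3179; -0.2657]  nu=[0.9221]  x^+=[-1.8352, 1.8550]  P^+=[0.3673 -0.0212; -0.0212 0.3182]
step 2: x^-=[-1.2787, 1.8550]  P^-=[0.6332 0.0643; 0.0643 0.3882]  H_jac=[-0.3654 -0.2519]  S=[0.2410]  K=[-1.0273; -0.5032]  nu=[1.6089]  x^+=[-2.9314, 1.0455]  P^+=[0.3789 -0.0603; -0.0603 0.3272]
step 3: x^-=[-2.6178, 1.0455]  P^-=[0.6222 0.0279; 0.0279 0.3972]  H_jac=[-0.1316 -0.3295]  S=[0.1763]  K=[-0.5164; -0.7630]  nu=[2.8616]  x^+=[-4.0955, -1.1379]  P^+=[0.5751 -0.0416; -0.0416 0.2945]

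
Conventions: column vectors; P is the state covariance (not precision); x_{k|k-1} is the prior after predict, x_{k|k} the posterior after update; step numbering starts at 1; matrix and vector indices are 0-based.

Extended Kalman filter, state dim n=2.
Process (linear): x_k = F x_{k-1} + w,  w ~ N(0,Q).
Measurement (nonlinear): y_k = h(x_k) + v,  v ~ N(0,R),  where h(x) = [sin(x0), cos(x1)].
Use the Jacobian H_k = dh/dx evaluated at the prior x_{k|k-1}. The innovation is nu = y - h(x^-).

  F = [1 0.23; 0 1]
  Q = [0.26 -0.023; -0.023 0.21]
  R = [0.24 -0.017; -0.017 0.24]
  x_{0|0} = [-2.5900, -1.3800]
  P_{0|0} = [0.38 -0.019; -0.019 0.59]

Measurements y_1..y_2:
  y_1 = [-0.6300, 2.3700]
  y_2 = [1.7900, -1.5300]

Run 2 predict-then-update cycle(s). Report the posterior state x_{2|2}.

x_post = [-4.0021, 1.2784]

step 1: x^-=[-2.9074, -1.3800]  P^-=[0.6625 0.0937; 0.0937 0.8000]  H_jac=[-0.9727 0.0000; 0.0000 0.9819]  S=[0.8668 -0.1065; -0.1065 1.0112]  K=[-0.7418 0.0129; -0.0098 0.7757]  nu=[-0.3979, 2.1804]  x^+=[-2.5842, 0.3153]  P^+=[0.1833 0.0160; 0.0160 0.1898]
step 2: x^-=[-2.5116, 0.3153]  P^-=[0.4607 0.0366; 0.0366 0.3998]  H_jac=[-0.8081 0.0000; 0.0000 -0.3101]  S=[0.5408 -0.0078; -0.0078 0.2784]  K=[-0.6892 -0.0602; -0.0612 -0.4469]  nu=[2.3791, -2.4807]  x^+=[-4.0021, 1.2784]  P^+=[0.2034 0.0088; 0.0088 0.3426]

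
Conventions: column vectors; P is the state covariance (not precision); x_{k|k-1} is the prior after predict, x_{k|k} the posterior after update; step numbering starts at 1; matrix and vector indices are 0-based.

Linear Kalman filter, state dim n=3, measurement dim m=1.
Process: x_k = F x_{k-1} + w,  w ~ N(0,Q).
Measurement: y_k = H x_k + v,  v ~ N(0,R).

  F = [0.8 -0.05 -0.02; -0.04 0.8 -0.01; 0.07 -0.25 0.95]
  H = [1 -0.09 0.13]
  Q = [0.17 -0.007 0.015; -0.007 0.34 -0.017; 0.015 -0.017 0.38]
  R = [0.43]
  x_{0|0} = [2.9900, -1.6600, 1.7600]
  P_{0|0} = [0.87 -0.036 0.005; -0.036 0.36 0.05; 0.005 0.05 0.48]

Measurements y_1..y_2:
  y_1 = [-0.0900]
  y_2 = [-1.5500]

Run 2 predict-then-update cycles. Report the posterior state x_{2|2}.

step 1: x^-=[2.4398, -1.4652, 2.2963]  P^-=[0.7307 -0.0731 0.0681; -0.0731 0.5733 -0.0604; 0.0681 -0.0604 0.8181]  S=[1.2115]  K=[0.6159; -0.1094; 0.1485]  nu=[-2.9602]  x^+=[0.6166, -1.1414, 1.8567]  P^+=[0.2712 0.0086 -0.0427; 0.0086 0.5589 -0.0408; -0.0427 -0.0408 0.7914]
step 2: x^-=[0.5132, -0.9563, 2.0924]  P^-=[0.3459 -0.0314 -0.0103; -0.0314 0.6982 -0.1659; -0.0103 -0.1659 1.1439]  S=[0.8077]  K=[0.4300; -0.1434; 0.1899]  nu=[-2.4213]  x^+=[-0.5280, -0.6090, 1.6326]  P^+=[0.1965 0.0184 -0.0762; 0.0184 0.6816 -0.1439; -0.0762 -0.1439 1.1148]

x_post = [-0.5280, -0.6090, 1.6326]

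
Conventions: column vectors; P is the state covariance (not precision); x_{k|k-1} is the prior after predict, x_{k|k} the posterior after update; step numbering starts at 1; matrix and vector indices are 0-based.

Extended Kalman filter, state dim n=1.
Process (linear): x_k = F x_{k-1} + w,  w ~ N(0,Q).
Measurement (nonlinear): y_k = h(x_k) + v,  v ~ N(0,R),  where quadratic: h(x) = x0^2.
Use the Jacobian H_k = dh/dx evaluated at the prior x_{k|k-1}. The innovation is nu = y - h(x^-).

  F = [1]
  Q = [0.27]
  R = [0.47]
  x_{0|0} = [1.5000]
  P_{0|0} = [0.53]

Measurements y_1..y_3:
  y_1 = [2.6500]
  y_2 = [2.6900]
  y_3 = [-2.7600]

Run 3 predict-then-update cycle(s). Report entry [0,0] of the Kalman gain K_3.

step 1: x^-=[1.5000]  P^-=[0.8000]  H_jac=[3.0000]  S=[7.6700]  K=[0.3129]  nu=[0.4000]  x^+=[1.6252]  P^+=[0.0490]
step 2: x^-=[1.6252]  P^-=[0.3190]  H_jac=[3.2503]  S=[3.8403]  K=[0.2700]  nu=[0.0488]  x^+=[1.6384]  P^+=[0.0390]
step 3: x^-=[1.6384]  P^-=[0.3090]  H_jac=[3.2767]  S=[3.7881]  K=[0.2673]  nu=[-5.4442]  x^+=[0.1830]  P^+=[0.0383]

K[0,0] = 0.2673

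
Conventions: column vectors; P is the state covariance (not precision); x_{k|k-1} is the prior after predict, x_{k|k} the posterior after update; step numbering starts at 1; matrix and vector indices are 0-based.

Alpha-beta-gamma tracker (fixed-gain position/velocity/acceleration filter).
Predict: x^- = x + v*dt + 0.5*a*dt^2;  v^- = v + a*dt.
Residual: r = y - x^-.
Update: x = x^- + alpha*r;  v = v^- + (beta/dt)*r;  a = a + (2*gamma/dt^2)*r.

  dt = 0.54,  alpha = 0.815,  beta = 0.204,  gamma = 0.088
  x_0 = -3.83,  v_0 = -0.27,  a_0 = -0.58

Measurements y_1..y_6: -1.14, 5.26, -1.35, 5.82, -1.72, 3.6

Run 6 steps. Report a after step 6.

a_post = -1.8062

step 1: x_pred=-4.0604  r=2.9204  x^+=-1.6803  v^+=0.5200  a^+=1.1826
step 2: x_pred=-1.2270  r=6.4870  x^+=4.0599  v^+=3.6093  a^+=5.0980
step 3: x_pred=6.7522  r=-8.1022  x^+=0.1489  v^+=3.3014  a^+=0.2077
step 4: x_pred=1.9620  r=3.8580  x^+=5.1063  v^+=4.8711  a^+=2.5363
step 5: x_pred=8.1064  r=-9.8264  x^+=0.0979  v^+=2.5285  a^+=-3.3946
step 6: x_pred=0.9683  r=2.6317  x^+=3.1131  v^+=1.6896  a^+=-1.8062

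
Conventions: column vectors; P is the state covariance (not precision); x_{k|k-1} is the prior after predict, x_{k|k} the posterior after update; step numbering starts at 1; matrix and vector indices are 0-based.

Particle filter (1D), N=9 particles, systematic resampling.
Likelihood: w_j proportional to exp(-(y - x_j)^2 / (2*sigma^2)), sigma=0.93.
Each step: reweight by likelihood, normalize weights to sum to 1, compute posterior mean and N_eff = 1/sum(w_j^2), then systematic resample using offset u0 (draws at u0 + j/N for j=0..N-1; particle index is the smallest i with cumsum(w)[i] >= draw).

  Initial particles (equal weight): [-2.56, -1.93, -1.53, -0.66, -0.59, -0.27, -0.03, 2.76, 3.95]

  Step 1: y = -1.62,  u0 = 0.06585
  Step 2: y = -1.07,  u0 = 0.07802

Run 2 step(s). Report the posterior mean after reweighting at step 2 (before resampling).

step 1: w=[0.1412, 0.2226, 0.2342, 0.1381, 0.1274, 0.0820, 0.0546, 0.0000, 0.0000]  mean=-1.3393  Neff=5.9064  idx=[0, 1, 1, 2, 2, 3, 3, 4, 6]
step 2: w=[0.0421, 0.0992, 0.0992, 0.1346, 0.1346, 0.1380, 0.1380, 0.1331, 0.0814]  mean=-1.1655  Neff=8.3288  idx=[1, 2, 3, 4, 5, 5, 6, 7, 8]

post_mean = -1.1655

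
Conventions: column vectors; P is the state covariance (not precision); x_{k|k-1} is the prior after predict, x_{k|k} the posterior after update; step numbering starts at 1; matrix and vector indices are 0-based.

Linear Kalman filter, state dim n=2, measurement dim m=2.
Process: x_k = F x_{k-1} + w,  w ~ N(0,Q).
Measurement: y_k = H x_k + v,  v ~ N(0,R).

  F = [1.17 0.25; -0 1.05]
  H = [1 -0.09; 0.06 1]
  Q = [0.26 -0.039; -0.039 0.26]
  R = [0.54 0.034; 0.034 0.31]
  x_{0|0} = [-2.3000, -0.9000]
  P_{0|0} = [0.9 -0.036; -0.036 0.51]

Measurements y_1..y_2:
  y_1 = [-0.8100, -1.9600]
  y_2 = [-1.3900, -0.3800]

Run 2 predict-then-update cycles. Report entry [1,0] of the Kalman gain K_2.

step 1: x^-=[-2.9160, -0.9450]  P^-=[1.5028 0.0506; 0.0506 0.8223]  S=[2.0404 0.1005; 0.1005 1.1438]  K=[0.7314 0.0588; -0.0472 0.7257]  nu=[2.0210, -0.8400]  x^+=[-1.4873, -1.6500]  P^+=[0.3987 0.0192; 0.0192 0.2222]
step 2: x^-=[-2.1526, -1.7325]  P^-=[0.8309 0.0429; 0.0429 0.5050]  S=[1.3672 0.0811; 0.0811 0.8231]  K=[0.6017 0.0534; -0.0387 0.6204]  nu=[0.6067, 1.4817]  x^+=[-1.7084, -0.8367]  P^+=[0.3283 0.0173; 0.0173 0.1900]

K[1,0] = -0.0387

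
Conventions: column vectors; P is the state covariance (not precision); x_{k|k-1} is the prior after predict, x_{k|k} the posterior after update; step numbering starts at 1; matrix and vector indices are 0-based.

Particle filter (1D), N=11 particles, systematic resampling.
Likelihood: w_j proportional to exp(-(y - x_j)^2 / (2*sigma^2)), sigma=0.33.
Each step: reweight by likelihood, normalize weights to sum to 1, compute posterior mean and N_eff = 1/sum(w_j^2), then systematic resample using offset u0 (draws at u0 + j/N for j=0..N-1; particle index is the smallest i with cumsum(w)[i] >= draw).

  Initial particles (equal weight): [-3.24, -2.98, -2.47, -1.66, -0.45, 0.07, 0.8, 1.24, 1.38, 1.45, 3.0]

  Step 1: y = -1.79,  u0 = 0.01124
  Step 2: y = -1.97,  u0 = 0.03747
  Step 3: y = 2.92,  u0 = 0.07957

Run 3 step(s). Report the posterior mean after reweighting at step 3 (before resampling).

step 1: w=[0.0001, 0.0014, 0.1143, 0.8839, 0.0003, 0.0000, 0.0000, 0.0000, 0.0000, 0.0000, 0.0000]  mean=-1.7543  Neff=1.2588  idx=[2, 2, 3, 3, 3, 3, 3, 3, 3, 3, 3]
step 2: w=[0.0494, 0.0494, 0.1001, 0.1001, 0.1001, 0.1001, 0.1001, 0.1001, 0.1001, 0.1001, 0.1001]  mean=-1.7400  Neff=10.5129  idx=[0, 2, 3, 4, 5, 5, 6, 7, 8, 9, 10]
step 3: w=[0.0000, 0.1000, 0.1000, 0.1000, 0.1000, 0.1000, 0.1000, 0.1000, 0.1000, 0.1000, 0.1000]  mean=-1.6600  Neff=10.0000  idx=[1, 2, 3, 4, 5, 6, 7, 8, 9, 9, 10]

post_mean = -1.6600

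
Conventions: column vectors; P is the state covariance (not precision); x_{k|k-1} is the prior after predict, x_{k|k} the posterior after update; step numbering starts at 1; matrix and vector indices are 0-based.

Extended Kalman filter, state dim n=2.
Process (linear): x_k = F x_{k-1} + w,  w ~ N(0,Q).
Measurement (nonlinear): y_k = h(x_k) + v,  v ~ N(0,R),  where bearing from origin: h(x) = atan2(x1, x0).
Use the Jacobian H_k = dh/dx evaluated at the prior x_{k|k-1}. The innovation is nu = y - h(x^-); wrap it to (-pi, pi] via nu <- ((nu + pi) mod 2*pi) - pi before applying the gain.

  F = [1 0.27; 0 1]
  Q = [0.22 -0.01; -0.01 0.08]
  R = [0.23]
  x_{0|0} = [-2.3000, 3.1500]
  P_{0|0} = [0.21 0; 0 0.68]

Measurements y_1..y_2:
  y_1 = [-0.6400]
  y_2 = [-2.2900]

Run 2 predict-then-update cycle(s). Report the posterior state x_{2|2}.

step 1: x^-=[-1.4495, 3.1500]  P^-=[0.4796 0.1736; 0.1736 0.7600]  H_jac=[-0.2620 -0.1206]  S=[0.2849]  K=[-0.5144; -0.4812]  nu=[-2.6421]  x^+=[-0.0904, 4.4213]  P^+=[0.4042 0.1031; 0.1031 0.6940]
step 2: x^-=[1.1034, 4.4213]  P^-=[0.7304 0.2805; 0.2805 0.7740]  H_jac=[-0.2129 0.0531]  S=[0.2590]  K=[-0.5430; -0.0718]  nu=[2.6669]  x^+=[-0.3449, 4.2299]  P^+=[0.6541 0.2704; 0.2704 0.7727]

x_post = [-0.3449, 4.2299]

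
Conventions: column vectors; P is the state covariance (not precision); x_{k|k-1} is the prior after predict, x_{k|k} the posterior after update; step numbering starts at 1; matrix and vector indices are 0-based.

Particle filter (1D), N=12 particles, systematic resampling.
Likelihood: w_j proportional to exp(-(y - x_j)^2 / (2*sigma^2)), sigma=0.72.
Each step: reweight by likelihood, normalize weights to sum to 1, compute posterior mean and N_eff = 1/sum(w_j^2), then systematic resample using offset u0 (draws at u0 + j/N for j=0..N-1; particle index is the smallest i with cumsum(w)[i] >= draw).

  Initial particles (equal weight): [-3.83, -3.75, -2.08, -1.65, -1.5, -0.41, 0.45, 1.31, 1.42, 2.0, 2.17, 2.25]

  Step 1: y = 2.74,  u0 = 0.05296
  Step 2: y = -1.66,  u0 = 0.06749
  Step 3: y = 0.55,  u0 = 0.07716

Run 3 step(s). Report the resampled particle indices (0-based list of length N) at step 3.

step 1: w=[0.0000, 0.0000, 0.0000, 0.0000, 0.0000, 0.0000, 0.0026, 0.0569, 0.0762, 0.2411, 0.2989, 0.3243]  mean=2.0444  Neff=3.8212  idx=[7, 9, 9, 9, 10, 10, 10, 10, 11, 11, 11, 11]
step 2: w=[0.9448, 0.0115, 0.0115, 0.0115, 0.0034, 0.0034, 0.0034, 0.0034, 0.0018, 0.0018, 0.0018, 0.0018]  mean=1.3522  Neff=1.1197  idx=[0, 0, 0, 0, 0, 0, 0, 0, 0, 0, 0, 5]
step 3: w=[0.0898, 0.0898, 0.0898, 0.0898, 0.0898, 0.0898, 0.0898, 0.0898, 0.0898, 0.0898, 0.0898, 0.0125]  mean=1.3207  Neff=11.2598  idx=[0, 1, 2, 3, 4, 5, 6, 7, 8, 9, 10, 11]

resampled_idx = [0, 1, 2, 3, 4, 5, 6, 7, 8, 9, 10, 11]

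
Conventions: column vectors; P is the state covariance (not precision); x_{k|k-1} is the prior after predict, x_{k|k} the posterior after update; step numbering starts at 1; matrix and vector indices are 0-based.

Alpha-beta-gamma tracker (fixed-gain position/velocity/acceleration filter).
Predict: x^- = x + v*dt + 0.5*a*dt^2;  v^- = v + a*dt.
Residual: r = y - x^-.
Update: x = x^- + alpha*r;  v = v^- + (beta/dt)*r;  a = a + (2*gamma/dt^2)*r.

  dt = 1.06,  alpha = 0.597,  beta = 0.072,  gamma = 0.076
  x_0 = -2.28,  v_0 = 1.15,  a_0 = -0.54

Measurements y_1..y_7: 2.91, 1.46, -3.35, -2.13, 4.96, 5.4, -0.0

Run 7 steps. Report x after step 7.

step 1: x_pred=-1.3644  r=4.2744  x^+=1.1874  v^+=0.8679  a^+=0.0382
step 2: x_pred=2.1289  r=-0.6689  x^+=1.7296  v^+=0.8630  a^+=-0.0523
step 3: x_pred=2.6150  r=-5.9650  x^+=-0.9461  v^+=0.4025  a^+=-0.8592
step 4: x_pred=-1.0022  r=-1.1278  x^+=-1.6755  v^+=-0.5849  a^+=-1.0118
step 5: x_pred=-2.8639  r=7.8239  x^+=1.8070  v^+=-1.1259  a^+=0.0466
step 6: x_pred=0.6397  r=4.7603  x^+=3.4816  v^+=-0.7532  a^+=0.6906
step 7: x_pred=3.0712  r=-3.0712  x^+=1.2377  v^+=-0.2297  a^+=0.2751

x_post = 1.2377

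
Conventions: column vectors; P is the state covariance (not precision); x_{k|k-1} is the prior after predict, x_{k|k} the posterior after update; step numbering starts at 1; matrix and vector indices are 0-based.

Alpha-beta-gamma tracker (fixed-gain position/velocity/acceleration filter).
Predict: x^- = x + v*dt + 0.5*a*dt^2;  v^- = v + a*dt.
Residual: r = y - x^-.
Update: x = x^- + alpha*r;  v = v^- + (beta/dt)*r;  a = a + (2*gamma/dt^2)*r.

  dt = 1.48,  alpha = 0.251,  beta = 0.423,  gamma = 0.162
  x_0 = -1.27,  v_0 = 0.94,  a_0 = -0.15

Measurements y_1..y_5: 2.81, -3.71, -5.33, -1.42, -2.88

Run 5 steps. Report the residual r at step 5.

step 1: x_pred=-0.0431  r=2.8531  x^+=0.6730  v^+=1.5334  a^+=0.2720
step 2: x_pred=3.2405  r=-6.9505  x^+=1.4959  v^+=-0.0505  a^+=-0.7561
step 3: x_pred=0.5931  r=-5.9231  x^+=-0.8936  v^+=-2.8624  a^+=-1.6322
step 4: x_pred=-6.9175  r=5.4975  x^+=-5.5376  v^+=-3.7068  a^+=-0.8190
step 5: x_pred=-11.9207  r=9.0407  x^+=-9.6515  v^+=-2.3350  a^+=0.5182

resid = 9.0407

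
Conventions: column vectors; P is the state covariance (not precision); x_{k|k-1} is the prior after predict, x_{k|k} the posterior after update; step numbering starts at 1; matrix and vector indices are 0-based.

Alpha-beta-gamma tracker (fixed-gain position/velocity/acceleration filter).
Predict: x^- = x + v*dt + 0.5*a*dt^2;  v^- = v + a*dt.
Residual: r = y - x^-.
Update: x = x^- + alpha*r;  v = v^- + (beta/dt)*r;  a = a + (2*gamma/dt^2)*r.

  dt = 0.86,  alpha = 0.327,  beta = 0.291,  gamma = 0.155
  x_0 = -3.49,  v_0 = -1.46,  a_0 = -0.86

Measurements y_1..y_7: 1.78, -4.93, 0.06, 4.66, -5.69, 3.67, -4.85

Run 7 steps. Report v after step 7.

v_post = -5.0320

step 1: x_pred=-5.0636  r=6.8436  x^+=-2.8258  v^+=0.1161  a^+=2.0085
step 2: x_pred=-1.9832  r=-2.9468  x^+=-2.9468  v^+=0.8463  a^+=0.7733
step 3: x_pred=-1.9330  r=1.9930  x^+=-1.2813  v^+=2.1857  a^+=1.6087
step 4: x_pred=1.1933  r=3.4667  x^+=2.3269  v^+=4.7422  a^+=3.0618
step 5: x_pred=7.5375  r=-13.2275  x^+=3.2121  v^+=2.8995  a^+=-2.4825
step 6: x_pred=4.7877  r=-1.1177  x^+=4.4222  v^+=0.3864  a^+=-2.9509
step 7: x_pred=3.6632  r=-8.5132  x^+=0.8794  v^+=-5.0320  a^+=-6.5192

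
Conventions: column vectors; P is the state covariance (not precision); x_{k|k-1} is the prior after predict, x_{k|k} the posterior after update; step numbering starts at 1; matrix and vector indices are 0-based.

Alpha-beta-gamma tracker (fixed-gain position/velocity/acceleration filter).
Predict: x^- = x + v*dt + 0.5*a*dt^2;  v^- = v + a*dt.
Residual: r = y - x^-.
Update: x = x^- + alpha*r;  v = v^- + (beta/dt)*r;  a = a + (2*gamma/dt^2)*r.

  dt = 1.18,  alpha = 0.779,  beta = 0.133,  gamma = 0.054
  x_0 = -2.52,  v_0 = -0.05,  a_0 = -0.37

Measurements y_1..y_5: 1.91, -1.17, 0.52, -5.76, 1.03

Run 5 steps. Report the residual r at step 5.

step 1: x_pred=-2.8366  r=4.7466  x^+=0.8610  v^+=0.0484  a^+=-0.0018
step 2: x_pred=0.9168  r=-2.0868  x^+=-0.7088  v^+=-0.1890  a^+=-0.1637
step 3: x_pred=-1.0458  r=1.5658  x^+=0.1740  v^+=-0.2057  a^+=-0.0423
step 4: x_pred=-0.0981  r=-5.6619  x^+=-4.5087  v^+=-0.8937  a^+=-0.4814
step 5: x_pred=-5.8984  r=6.9284  x^+=-0.5012  v^+=-0.6808  a^+=0.0560

resid = 6.9284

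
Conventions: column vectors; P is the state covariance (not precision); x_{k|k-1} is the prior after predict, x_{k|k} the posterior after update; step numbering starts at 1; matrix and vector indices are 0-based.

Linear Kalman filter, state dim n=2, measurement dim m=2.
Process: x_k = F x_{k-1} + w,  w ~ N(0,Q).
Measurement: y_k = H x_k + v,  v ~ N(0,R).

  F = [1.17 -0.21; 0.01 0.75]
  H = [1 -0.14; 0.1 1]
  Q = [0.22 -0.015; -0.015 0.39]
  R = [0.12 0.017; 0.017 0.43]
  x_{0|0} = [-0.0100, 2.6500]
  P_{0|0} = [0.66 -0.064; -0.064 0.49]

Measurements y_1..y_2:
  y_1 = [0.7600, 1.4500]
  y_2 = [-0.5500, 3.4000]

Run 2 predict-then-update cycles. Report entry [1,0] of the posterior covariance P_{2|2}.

step 1: x^-=[-0.5682, 1.9874]  P^-=[1.1765 -0.1405; -0.1405 0.6647]  S=[1.3489 -0.0969; -0.0969 1.0784]  K=[0.8910 0.0589; -0.1306 0.5916]  nu=[1.6064, -0.4806]  x^+=[0.8349, 1.4932]  P^+=[0.1120 0.0293; 0.0293 0.2493]
step 2: x^-=[0.6632, 1.1283]  P^-=[0.3700 -0.0273; -0.0273 0.5307]  S=[0.5080 -0.0472; -0.0472 0.9589]  K=[0.7401 0.0465; -0.1495 0.5432]  nu=[-1.0553, 2.2054]  x^+=[-0.0151, 2.4840]  P^+=[0.0929 0.0233; 0.0233 0.2287]

P_post[1,0] = 0.0233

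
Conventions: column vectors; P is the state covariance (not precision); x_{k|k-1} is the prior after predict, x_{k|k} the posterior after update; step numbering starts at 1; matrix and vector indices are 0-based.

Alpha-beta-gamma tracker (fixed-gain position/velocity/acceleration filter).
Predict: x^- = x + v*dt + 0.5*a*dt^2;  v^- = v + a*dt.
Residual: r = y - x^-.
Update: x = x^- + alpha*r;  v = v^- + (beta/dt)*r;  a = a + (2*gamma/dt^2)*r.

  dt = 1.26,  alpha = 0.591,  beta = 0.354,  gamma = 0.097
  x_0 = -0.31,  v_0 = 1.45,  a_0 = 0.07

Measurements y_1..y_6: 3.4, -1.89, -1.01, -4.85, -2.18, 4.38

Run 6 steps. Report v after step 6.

v_post = 0.3577

step 1: x_pred=1.5726  r=1.8274  x^+=2.6526  v^+=2.0516  a^+=0.2933
step 2: x_pred=5.4705  r=-7.3605  x^+=1.1204  v^+=0.3533  a^+=-0.6061
step 3: x_pred=1.0844  r=-2.0944  x^+=-0.1534  v^+=-0.9989  a^+=-0.8620
step 4: x_pred=-2.0963  r=-2.7537  x^+=-3.7237  v^+=-2.8587  a^+=-1.1985
step 5: x_pred=-8.2771  r=6.0971  x^+=-4.6737  v^+=-2.6559  a^+=-0.4535
step 6: x_pred=-8.3801  r=12.7601  x^+=-0.8389  v^+=0.3577  a^+=1.1058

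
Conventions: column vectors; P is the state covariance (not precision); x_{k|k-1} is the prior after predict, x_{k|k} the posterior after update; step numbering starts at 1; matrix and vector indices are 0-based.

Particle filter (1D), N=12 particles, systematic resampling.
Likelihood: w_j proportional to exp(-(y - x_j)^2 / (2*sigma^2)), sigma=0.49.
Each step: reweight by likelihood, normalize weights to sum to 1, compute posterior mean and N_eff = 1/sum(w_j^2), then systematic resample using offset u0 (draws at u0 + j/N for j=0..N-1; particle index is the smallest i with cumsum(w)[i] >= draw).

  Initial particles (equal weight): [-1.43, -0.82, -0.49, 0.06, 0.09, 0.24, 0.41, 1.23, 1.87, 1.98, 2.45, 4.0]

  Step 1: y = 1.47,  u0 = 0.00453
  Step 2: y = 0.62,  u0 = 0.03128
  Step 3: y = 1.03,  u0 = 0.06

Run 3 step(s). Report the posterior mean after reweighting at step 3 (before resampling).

step 1: w=[0.0000, 0.0000, 0.0001, 0.0064, 0.0076, 0.0172, 0.0386, 0.3555, 0.2872, 0.2332, 0.0542, 0.0000]  mean=1.5898  Neff=3.7306  idx=[3, 7, 7, 7, 7, 7, 8, 8, 8, 9, 9, 9]
step 2: w=[0.1733, 0.1534, 0.1534, 0.1534, 0.1534, 0.1534, 0.0129, 0.0129, 0.0129, 0.0071, 0.0071, 0.0071]  mean=1.0679  Neff=6.7428  idx=[0, 0, 1, 1, 2, 2, 3, 3, 4, 4, 5, 6]
step 3: w=[0.0160, 0.0160, 0.1046, 0.1046, 0.1046, 0.1046, 0.1046, 0.1046, 0.1046, 0.1046, 0.1046, 0.0262]  mean=1.2092  Neff=10.0253  idx=[2, 3, 3, 4, 5, 6, 7, 7, 8, 9, 10, 11]

post_mean = 1.2092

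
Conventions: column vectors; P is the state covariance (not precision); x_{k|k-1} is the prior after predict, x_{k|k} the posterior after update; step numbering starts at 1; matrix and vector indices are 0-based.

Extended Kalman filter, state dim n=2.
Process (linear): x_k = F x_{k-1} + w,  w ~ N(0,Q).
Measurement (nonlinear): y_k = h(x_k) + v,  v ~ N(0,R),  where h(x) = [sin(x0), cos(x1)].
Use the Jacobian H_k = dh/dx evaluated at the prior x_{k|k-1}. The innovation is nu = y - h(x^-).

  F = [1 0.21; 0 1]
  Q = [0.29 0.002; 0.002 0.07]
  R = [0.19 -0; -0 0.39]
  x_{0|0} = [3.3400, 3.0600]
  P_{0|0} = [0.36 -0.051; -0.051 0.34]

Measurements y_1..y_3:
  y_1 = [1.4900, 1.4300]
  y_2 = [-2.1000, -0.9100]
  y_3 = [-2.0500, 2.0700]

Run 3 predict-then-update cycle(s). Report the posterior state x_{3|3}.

x_post = [4.3129, 2.6870]

step 1: x^-=[3.9826, 3.0600]  P^-=[0.6436 0.0224; 0.0224 0.4100]  H_jac=[-0.6667 0.0000; 0.0000 -0.0815]  S=[0.4761 0.0012; 0.0012 0.3927]  K=[-0.9013 -0.0019; -0.0312 -0.0850]  nu=[2.2353, 2.4267]  x^+=[1.9634, 2.7841]  P^+=[0.2568 0.0089; 0.0089 0.4067]
step 2: x^-=[2.5481, 2.7841]  P^-=[0.5685 0.0963; 0.0963 0.4767]  H_jac=[-0.8290 0.0000; 0.0000 -0.3499]  S=[0.5807 0.0279; 0.0279 0.4484]  K=[-0.8104 -0.0247; -0.1199 -0.3645]  nu=[-2.6593, 0.0268]  x^+=[4.7025, 3.0933]  P^+=[0.1857 0.0275; 0.0275 0.4063]
step 3: x^-=[5.3521, 3.0933]  P^-=[0.5052 0.1148; 0.1148 0.4763]  H_jac=[0.5970 0.0000; 0.0000 -0.0483]  S=[0.3700 -0.0033; -0.0033 0.3911]  K=[0.8150 -0.0073; 0.1847 -0.0573]  nu=[-1.2477, 3.0688]  x^+=[4.3129, 2.6870]  P^+=[0.2594 0.0588; 0.0588 0.4623]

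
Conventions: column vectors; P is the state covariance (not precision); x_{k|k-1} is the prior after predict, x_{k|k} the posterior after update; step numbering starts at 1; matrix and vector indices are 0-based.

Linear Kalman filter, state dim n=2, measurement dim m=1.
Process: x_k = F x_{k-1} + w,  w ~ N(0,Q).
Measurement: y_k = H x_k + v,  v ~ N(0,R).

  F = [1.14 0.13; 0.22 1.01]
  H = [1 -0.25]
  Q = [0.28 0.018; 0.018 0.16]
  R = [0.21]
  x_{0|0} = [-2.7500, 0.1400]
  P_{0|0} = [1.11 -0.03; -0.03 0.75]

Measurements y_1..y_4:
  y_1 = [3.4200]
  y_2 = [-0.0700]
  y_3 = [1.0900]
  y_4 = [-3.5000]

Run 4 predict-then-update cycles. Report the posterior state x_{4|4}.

x_post = [-2.6414, -1.9045]

step 1: x^-=[-3.1168, -0.4636]  P^-=[1.7263 0.3595; 0.3595 0.9655]  S=[1.8169]  K=[0.9007; 0.0650]  nu=[6.4209]  x^+=[2.6663, -0.0463]  P^+=[0.2524 0.2531; 0.2531 0.9578]
step 2: x^-=[3.0336, 0.5399]  P^-=[0.6992 0.5057; 0.5057 1.2617]  S=[0.7352]  K=[0.7791; 0.2588]  nu=[-2.9686]  x^+=[0.7208, -0.2284]  P^+=[0.2530 0.3575; 0.3575 1.2125]
step 3: x^-=[0.7920, -0.0721]  P^-=[0.7352 0.6625; 0.6625 1.5680]  S=[0.7120]  K=[0.8000; 0.3799]  nu=[0.2800]  x^+=[1.0160, 0.0342]  P^+=[0.2795 0.4461; 0.4461 1.4652]
step 4: x^-=[1.1627, 0.2581]  P^-=[0.8002 0.8069; 0.8069 1.8664]  S=[0.7235]  K=[0.8273; 0.4703]  nu=[-4.5981]  x^+=[-2.6414, -1.9045]  P^+=[0.3051 0.5254; 0.5254 1.7064]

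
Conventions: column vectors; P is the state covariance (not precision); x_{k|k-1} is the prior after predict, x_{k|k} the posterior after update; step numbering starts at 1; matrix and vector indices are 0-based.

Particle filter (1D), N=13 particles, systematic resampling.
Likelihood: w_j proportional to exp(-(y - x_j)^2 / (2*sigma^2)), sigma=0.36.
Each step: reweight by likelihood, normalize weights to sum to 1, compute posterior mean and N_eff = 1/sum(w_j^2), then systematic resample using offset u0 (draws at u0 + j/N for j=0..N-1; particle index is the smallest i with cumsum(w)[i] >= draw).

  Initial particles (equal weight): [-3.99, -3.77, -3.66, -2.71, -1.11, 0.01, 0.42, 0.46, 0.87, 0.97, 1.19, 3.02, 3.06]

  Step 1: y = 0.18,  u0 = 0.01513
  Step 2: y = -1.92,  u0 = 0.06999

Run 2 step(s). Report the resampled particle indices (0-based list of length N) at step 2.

resampled_idx = [0, 0, 1, 1, 1, 2, 2, 3, 3, 3, 4, 4, 4]

step 1: w=[0.0000, 0.0000, 0.0000, 0.0000, 0.0006, 0.3307, 0.2961, 0.2732, 0.0589, 0.0333, 0.0072, 0.0000, 0.0000]  mean=0.3448  Neff=3.6193  idx=[5, 5, 5, 5, 5, 6, 6, 6, 7, 7, 7, 7, 8]
step 2: w=[0.1998, 0.1998, 0.1998, 0.1998, 0.1998, 0.0002, 0.0002, 0.0002, 0.0001, 0.0001, 0.0001, 0.0001, 0.0000]  mean=0.0105  Neff=5.0115  idx=[0, 0, 1, 1, 1, 2, 2, 3, 3, 3, 4, 4, 4]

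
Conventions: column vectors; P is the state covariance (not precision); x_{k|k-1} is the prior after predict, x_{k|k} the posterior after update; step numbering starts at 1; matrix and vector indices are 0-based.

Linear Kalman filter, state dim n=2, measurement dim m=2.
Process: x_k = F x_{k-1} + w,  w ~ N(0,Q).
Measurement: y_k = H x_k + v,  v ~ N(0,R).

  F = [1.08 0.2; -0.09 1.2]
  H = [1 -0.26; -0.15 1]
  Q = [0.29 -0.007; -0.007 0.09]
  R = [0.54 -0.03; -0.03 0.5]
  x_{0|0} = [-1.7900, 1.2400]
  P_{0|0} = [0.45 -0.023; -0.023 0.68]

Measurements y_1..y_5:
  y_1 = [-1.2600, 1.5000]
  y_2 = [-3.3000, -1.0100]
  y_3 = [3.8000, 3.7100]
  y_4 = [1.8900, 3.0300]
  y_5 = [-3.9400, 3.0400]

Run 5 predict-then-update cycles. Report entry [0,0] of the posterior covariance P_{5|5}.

P_post[0,0] = 0.3248

step 1: x^-=[-1.6852, 1.6491]  P^-=[0.8321 0.0831; 0.0831 1.0778]  S=[1.4018 -0.3487; -0.3487 1.5716]  K=[0.6050 0.1077; 0.0296 0.6844]  nu=[0.8540, -0.4019]  x^+=[-1.2118, 1.3993]  P^+=[0.3463 0.0876; 0.0876 0.3545]
step 2: x^-=[-1.0289, 1.7883]  P^-=[0.7459 0.1564; 0.1564 0.5843]  S=[1.2441 -0.1313; -0.1313 1.0542]  K=[0.5789 0.1143; 0.0606 0.5396]  nu=[-1.8061, -2.9526]  x^+=[-2.4122, 0.0857]  P^+=[0.3325 0.0897; 0.0897 0.2814]
step 3: x^-=[-2.5880, 0.3200]  P^-=[0.7278 0.1428; 0.1428 0.4786]  S=[1.2259 -0.1152; -0.1152 0.9521]  K=[0.5733 0.1047; 0.0608 0.4875]  nu=[6.4712, 3.0018]  x^+=[1.4360, 2.1770]  P^+=[0.3284 0.0844; 0.0844 0.2546]
step 4: x^-=[1.9863, 2.4832]  P^-=[0.7197 0.1301; 0.1301 0.4410]  S=[1.2218 -0.1175; -0.1175 0.9182]  K=[0.5707 0.0971; 0.0574 0.4664]  nu=[0.5493, 0.8448]  x^+=[2.3818, 2.9087]  P^+=[0.3261 0.0803; 0.0803 0.2435]
step 5: x^-=[3.1541, 3.2761]  P^-=[0.7149 0.1224; 0.1224 0.4260]  S=[1.2200 -0.1208; -0.1208 0.9053]  K=[0.5690 0.0927; 0.0549 0.4576]  nu=[-6.2423, 0.2370]  x^+=[-0.3760, 3.0420]  P^+=[0.3248 0.0780; 0.0780 0.2388]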